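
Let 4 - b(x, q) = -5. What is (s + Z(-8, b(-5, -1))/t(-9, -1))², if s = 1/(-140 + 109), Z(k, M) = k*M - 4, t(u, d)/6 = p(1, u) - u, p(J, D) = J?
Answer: 364816/216225 ≈ 1.6872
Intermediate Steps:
t(u, d) = 6 - 6*u (t(u, d) = 6*(1 - u) = 6 - 6*u)
b(x, q) = 9 (b(x, q) = 4 - 1*(-5) = 4 + 5 = 9)
Z(k, M) = -4 + M*k (Z(k, M) = M*k - 4 = -4 + M*k)
s = -1/31 (s = 1/(-31) = -1/31 ≈ -0.032258)
(s + Z(-8, b(-5, -1))/t(-9, -1))² = (-1/31 + (-4 + 9*(-8))/(6 - 6*(-9)))² = (-1/31 + (-4 - 72)/(6 + 54))² = (-1/31 - 76/60)² = (-1/31 - 76*1/60)² = (-1/31 - 19/15)² = (-604/465)² = 364816/216225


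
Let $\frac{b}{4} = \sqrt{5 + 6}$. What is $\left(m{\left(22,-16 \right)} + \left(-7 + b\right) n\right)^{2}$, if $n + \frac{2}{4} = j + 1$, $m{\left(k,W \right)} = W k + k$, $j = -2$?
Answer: $\frac{409905}{4} + 3834 \sqrt{11} \approx 1.1519 \cdot 10^{5}$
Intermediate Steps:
$m{\left(k,W \right)} = k + W k$
$n = - \frac{3}{2}$ ($n = - \frac{1}{2} + \left(-2 + 1\right) = - \frac{1}{2} - 1 = - \frac{3}{2} \approx -1.5$)
$b = 4 \sqrt{11}$ ($b = 4 \sqrt{5 + 6} = 4 \sqrt{11} \approx 13.266$)
$\left(m{\left(22,-16 \right)} + \left(-7 + b\right) n\right)^{2} = \left(22 \left(1 - 16\right) + \left(-7 + 4 \sqrt{11}\right) \left(- \frac{3}{2}\right)\right)^{2} = \left(22 \left(-15\right) + \left(\frac{21}{2} - 6 \sqrt{11}\right)\right)^{2} = \left(-330 + \left(\frac{21}{2} - 6 \sqrt{11}\right)\right)^{2} = \left(- \frac{639}{2} - 6 \sqrt{11}\right)^{2}$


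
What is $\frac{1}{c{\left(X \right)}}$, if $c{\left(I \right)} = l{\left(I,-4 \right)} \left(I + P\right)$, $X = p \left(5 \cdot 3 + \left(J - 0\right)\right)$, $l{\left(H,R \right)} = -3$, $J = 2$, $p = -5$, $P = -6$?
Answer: $\frac{1}{273} \approx 0.003663$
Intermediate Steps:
$X = -85$ ($X = - 5 \left(5 \cdot 3 + \left(2 - 0\right)\right) = - 5 \left(15 + \left(2 + 0\right)\right) = - 5 \left(15 + 2\right) = \left(-5\right) 17 = -85$)
$c{\left(I \right)} = 18 - 3 I$ ($c{\left(I \right)} = - 3 \left(I - 6\right) = - 3 \left(-6 + I\right) = 18 - 3 I$)
$\frac{1}{c{\left(X \right)}} = \frac{1}{18 - -255} = \frac{1}{18 + 255} = \frac{1}{273}$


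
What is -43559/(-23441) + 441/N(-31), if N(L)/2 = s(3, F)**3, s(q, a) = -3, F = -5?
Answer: -887255/140646 ≈ -6.3084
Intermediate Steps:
N(L) = -54 (N(L) = 2*(-3)**3 = 2*(-27) = -54)
-43559/(-23441) + 441/N(-31) = -43559/(-23441) + 441/(-54) = -43559*(-1/23441) + 441*(-1/54) = 43559/23441 - 49/6 = -887255/140646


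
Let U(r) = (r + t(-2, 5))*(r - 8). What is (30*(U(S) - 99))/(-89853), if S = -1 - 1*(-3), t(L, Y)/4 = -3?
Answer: 390/29951 ≈ 0.013021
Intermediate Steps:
t(L, Y) = -12 (t(L, Y) = 4*(-3) = -12)
S = 2 (S = -1 + 3 = 2)
U(r) = (-12 + r)*(-8 + r) (U(r) = (r - 12)*(r - 8) = (-12 + r)*(-8 + r))
(30*(U(S) - 99))/(-89853) = (30*((96 + 2² - 20*2) - 99))/(-89853) = (30*((96 + 4 - 40) - 99))*(-1/89853) = (30*(60 - 99))*(-1/89853) = (30*(-39))*(-1/89853) = -1170*(-1/89853) = 390/29951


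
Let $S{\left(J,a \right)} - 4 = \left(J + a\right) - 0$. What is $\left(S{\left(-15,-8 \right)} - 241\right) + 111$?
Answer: $-149$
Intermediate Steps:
$S{\left(J,a \right)} = 4 + J + a$ ($S{\left(J,a \right)} = 4 + \left(\left(J + a\right) - 0\right) = 4 + \left(\left(J + a\right) + 0\right) = 4 + \left(J + a\right) = 4 + J + a$)
$\left(S{\left(-15,-8 \right)} - 241\right) + 111 = \left(\left(4 - 15 - 8\right) - 241\right) + 111 = \left(-19 - 241\right) + 111 = -260 + 111 = -149$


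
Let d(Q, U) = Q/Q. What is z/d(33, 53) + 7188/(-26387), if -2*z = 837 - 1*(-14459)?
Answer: -201814964/26387 ≈ -7648.3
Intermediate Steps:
d(Q, U) = 1
z = -7648 (z = -(837 - 1*(-14459))/2 = -(837 + 14459)/2 = -1/2*15296 = -7648)
z/d(33, 53) + 7188/(-26387) = -7648/1 + 7188/(-26387) = -7648*1 + 7188*(-1/26387) = -7648 - 7188/26387 = -201814964/26387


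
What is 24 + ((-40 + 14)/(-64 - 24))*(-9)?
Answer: 939/44 ≈ 21.341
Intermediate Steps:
24 + ((-40 + 14)/(-64 - 24))*(-9) = 24 - 26/(-88)*(-9) = 24 - 26*(-1/88)*(-9) = 24 + (13/44)*(-9) = 24 - 117/44 = 939/44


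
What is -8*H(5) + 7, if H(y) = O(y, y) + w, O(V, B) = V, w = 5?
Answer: -73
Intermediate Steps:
H(y) = 5 + y (H(y) = y + 5 = 5 + y)
-8*H(5) + 7 = -8*(5 + 5) + 7 = -8*10 + 7 = -80 + 7 = -73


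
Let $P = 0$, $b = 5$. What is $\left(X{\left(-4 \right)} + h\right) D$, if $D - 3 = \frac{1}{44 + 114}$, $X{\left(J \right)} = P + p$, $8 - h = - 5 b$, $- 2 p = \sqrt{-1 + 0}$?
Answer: $\frac{15675}{158} - \frac{475 i}{316} \approx 99.209 - 1.5032 i$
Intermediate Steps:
$p = - \frac{i}{2}$ ($p = - \frac{\sqrt{-1 + 0}}{2} = - \frac{\sqrt{-1}}{2} = - \frac{i}{2} \approx - 0.5 i$)
$h = 33$ ($h = 8 - \left(-5\right) 5 = 8 - -25 = 8 + 25 = 33$)
$X{\left(J \right)} = - \frac{i}{2}$ ($X{\left(J \right)} = 0 - \frac{i}{2} = - \frac{i}{2}$)
$D = \frac{475}{158}$ ($D = 3 + \frac{1}{44 + 114} = 3 + \frac{1}{158} = \frac{475}{158} \approx 3.0063$)
$\left(X{\left(-4 \right)} + h\right) D = \left(- \frac{i}{2} + 33\right) \frac{475}{158} = \left(33 - \frac{i}{2}\right) \frac{475}{158} = \frac{15675}{158} - \frac{475 i}{316}$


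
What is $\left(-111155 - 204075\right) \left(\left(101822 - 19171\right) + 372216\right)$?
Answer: $-143387724410$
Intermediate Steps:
$\left(-111155 - 204075\right) \left(\left(101822 - 19171\right) + 372216\right) = - 315230 \left(82651 + 372216\right) = \left(-315230\right) 454867 = -143387724410$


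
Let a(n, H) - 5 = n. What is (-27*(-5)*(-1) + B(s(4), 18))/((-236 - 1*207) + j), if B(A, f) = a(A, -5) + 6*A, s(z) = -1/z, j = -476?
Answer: 527/3676 ≈ 0.14336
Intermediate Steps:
a(n, H) = 5 + n
B(A, f) = 5 + 7*A (B(A, f) = (5 + A) + 6*A = 5 + 7*A)
(-27*(-5)*(-1) + B(s(4), 18))/((-236 - 1*207) + j) = (-27*(-5)*(-1) + (5 + 7*(-1/4)))/((-236 - 1*207) - 476) = (135*(-1) + (5 + 7*(-1*1/4)))/((-236 - 207) - 476) = (-135 + (5 + 7*(-1/4)))/(-443 - 476) = (-135 + (5 - 7/4))/(-919) = (-135 + 13/4)*(-1/919) = -527/4*(-1/919) = 527/3676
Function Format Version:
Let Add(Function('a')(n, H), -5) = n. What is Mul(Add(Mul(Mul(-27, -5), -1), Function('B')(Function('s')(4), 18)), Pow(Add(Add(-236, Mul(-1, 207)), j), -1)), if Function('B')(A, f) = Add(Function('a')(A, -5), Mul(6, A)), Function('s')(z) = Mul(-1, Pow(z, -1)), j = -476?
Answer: Rational(527, 3676) ≈ 0.14336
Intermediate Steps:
Function('a')(n, H) = Add(5, n)
Function('B')(A, f) = Add(5, Mul(7, A)) (Function('B')(A, f) = Add(Add(5, A), Mul(6, A)) = Add(5, Mul(7, A)))
Mul(Add(Mul(Mul(-27, -5), -1), Function('B')(Function('s')(4), 18)), Pow(Add(Add(-236, Mul(-1, 207)), j), -1)) = Mul(Add(Mul(Mul(-27, -5), -1), Add(5, Mul(7, Mul(-1, Pow(4, -1))))), Pow(Add(Add(-236, Mul(-1, 207)), -476), -1)) = Mul(Add(Mul(135, -1), Add(5, Mul(7, Mul(-1, Rational(1, 4))))), Pow(Add(Add(-236, -207), -476), -1)) = Mul(Add(-135, Add(5, Mul(7, Rational(-1, 4)))), Pow(Add(-443, -476), -1)) = Mul(Add(-135, Add(5, Rational(-7, 4))), Pow(-919, -1)) = Mul(Add(-135, Rational(13, 4)), Rational(-1, 919)) = Mul(Rational(-527, 4), Rational(-1, 919)) = Rational(527, 3676)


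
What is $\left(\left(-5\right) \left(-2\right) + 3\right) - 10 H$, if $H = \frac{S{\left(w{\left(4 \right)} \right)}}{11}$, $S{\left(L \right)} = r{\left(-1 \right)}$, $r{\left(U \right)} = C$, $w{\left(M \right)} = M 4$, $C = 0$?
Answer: $13$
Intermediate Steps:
$w{\left(M \right)} = 4 M$
$r{\left(U \right)} = 0$
$S{\left(L \right)} = 0$
$H = 0$ ($H = \frac{0}{11} = 0 \cdot \frac{1}{11} = 0$)
$\left(\left(-5\right) \left(-2\right) + 3\right) - 10 H = \left(\left(-5\right) \left(-2\right) + 3\right) - 0 = \left(10 + 3\right) + 0 = 13 + 0 = 13$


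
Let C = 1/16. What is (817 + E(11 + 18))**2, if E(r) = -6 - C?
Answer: 168350625/256 ≈ 6.5762e+5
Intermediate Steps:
C = 1/16 ≈ 0.062500
E(r) = -97/16 (E(r) = -6 - 1*1/16 = -6 - 1/16 = -97/16)
(817 + E(11 + 18))**2 = (817 - 97/16)**2 = (12975/16)**2 = 168350625/256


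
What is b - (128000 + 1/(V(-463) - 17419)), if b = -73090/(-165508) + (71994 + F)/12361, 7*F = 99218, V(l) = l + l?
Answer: -2401845877455212941/18765507648930 ≈ -1.2799e+5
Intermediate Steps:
V(l) = 2*l
F = 14174 (F = (⅐)*99218 = 14174)
b = 7582479417/1022922194 (b = -73090/(-165508) + (71994 + 14174)/12361 = -73090*(-1/165508) + 86168*(1/12361) = 36545/82754 + 86168/12361 = 7582479417/1022922194 ≈ 7.4126)
b - (128000 + 1/(V(-463) - 17419)) = 7582479417/1022922194 - (128000 + 1/(2*(-463) - 17419)) = 7582479417/1022922194 - (128000 + 1/(-926 - 17419)) = 7582479417/1022922194 - (128000 + 1/(-18345)) = 7582479417/1022922194 - (128000 - 1/18345) = 7582479417/1022922194 - 1*2348159999/18345 = 7582479417/1022922194 - 2348159999/18345 = -2401845877455212941/18765507648930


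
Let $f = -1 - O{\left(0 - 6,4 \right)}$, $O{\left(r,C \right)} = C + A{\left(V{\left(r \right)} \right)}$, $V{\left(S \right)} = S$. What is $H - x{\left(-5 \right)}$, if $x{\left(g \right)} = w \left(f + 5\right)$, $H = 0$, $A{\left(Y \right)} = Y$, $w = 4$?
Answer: $-24$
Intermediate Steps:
$O{\left(r,C \right)} = C + r$
$f = 1$ ($f = -1 - \left(4 + \left(0 - 6\right)\right) = -1 - \left(4 - 6\right) = -1 - -2 = -1 + 2 = 1$)
$x{\left(g \right)} = 24$ ($x{\left(g \right)} = 4 \left(1 + 5\right) = 4 \cdot 6 = 24$)
$H - x{\left(-5 \right)} = 0 - 24 = -24$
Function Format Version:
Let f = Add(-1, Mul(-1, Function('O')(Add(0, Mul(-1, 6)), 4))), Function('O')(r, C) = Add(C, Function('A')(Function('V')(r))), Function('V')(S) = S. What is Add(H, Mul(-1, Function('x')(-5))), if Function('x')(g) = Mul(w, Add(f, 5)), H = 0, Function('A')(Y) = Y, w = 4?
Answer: -24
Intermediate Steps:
Function('O')(r, C) = Add(C, r)
f = 1 (f = Add(-1, Mul(-1, Add(4, Add(0, Mul(-1, 6))))) = Add(-1, Mul(-1, Add(4, Add(0, -6)))) = Add(-1, Mul(-1, Add(4, -6))) = Add(-1, Mul(-1, -2)) = Add(-1, 2) = 1)
Function('x')(g) = 24 (Function('x')(g) = Mul(4, Add(1, 5)) = Mul(4, 6) = 24)
Add(H, Mul(-1, Function('x')(-5))) = Add(0, Mul(-1, 24)) = Add(0, -24) = -24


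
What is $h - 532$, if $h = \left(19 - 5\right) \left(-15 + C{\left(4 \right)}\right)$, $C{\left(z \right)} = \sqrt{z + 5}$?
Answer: $-700$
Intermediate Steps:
$C{\left(z \right)} = \sqrt{5 + z}$
$h = -168$ ($h = \left(19 - 5\right) \left(-15 + \sqrt{5 + 4}\right) = 14 \left(-15 + \sqrt{9}\right) = 14 \left(-15 + 3\right) = 14 \left(-12\right) = -168$)
$h - 532 = -168 - 532 = -700$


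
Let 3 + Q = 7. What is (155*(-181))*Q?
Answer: -112220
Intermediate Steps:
Q = 4 (Q = -3 + 7 = 4)
(155*(-181))*Q = (155*(-181))*4 = -28055*4 = -112220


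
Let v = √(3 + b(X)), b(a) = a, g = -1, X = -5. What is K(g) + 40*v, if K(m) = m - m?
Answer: 40*I*√2 ≈ 56.569*I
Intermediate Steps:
K(m) = 0
v = I*√2 (v = √(3 - 5) = √(-2) = I*√2 ≈ 1.4142*I)
K(g) + 40*v = 0 + 40*(I*√2) = 0 + 40*I*√2 = 40*I*√2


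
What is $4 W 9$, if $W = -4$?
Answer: $-144$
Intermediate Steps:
$4 W 9 = 4 \left(-4\right) 9 = \left(-16\right) 9 = -144$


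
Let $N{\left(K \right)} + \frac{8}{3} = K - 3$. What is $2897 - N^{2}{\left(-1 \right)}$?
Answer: $\frac{25673}{9} \approx 2852.6$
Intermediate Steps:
$N{\left(K \right)} = - \frac{17}{3} + K$ ($N{\left(K \right)} = - \frac{8}{3} + \left(K - 3\right) = - \frac{8}{3} + \left(-3 + K\right) = - \frac{17}{3} + K$)
$2897 - N^{2}{\left(-1 \right)} = 2897 - \left(- \frac{17}{3} - 1\right)^{2} = 2897 - \left(- \frac{20}{3}\right)^{2} = 2897 - \frac{400}{9} = \frac{25673}{9}$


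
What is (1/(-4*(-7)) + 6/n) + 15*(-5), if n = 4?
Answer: -2057/28 ≈ -73.464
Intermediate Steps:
(1/(-4*(-7)) + 6/n) + 15*(-5) = (1/(-4*(-7)) + 6/4) + 15*(-5) = (-¼*(-⅐) + 6*(¼)) - 75 = (1/28 + 3/2) - 75 = 43/28 - 75 = -2057/28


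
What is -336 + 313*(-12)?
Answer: -4092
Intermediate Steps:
-336 + 313*(-12) = -336 - 3756 = -4092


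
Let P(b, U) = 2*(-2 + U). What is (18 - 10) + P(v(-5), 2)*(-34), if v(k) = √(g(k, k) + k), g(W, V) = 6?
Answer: 8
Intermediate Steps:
v(k) = √(6 + k)
P(b, U) = -4 + 2*U
(18 - 10) + P(v(-5), 2)*(-34) = (18 - 10) + (-4 + 2*2)*(-34) = 8 + (-4 + 4)*(-34) = 8 + 0*(-34) = 8 + 0 = 8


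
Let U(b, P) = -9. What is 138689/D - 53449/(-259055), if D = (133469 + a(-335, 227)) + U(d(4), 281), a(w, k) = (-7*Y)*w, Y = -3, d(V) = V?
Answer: 8537073744/6550205675 ≈ 1.3033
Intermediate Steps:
a(w, k) = 21*w (a(w, k) = (-7*(-3))*w = 21*w)
D = 126425 (D = (133469 + 21*(-335)) - 9 = (133469 - 7035) - 9 = 126434 - 9 = 126425)
138689/D - 53449/(-259055) = 138689/126425 - 53449/(-259055) = 138689*(1/126425) - 53449*(-1/259055) = 138689/126425 + 53449/259055 = 8537073744/6550205675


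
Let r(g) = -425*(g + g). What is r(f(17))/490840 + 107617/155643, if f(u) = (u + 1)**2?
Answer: 248966152/1909895253 ≈ 0.13036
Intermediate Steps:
f(u) = (1 + u)**2
r(g) = -850*g
r(f(17))/490840 + 107617/155643 = -850*(1 + 17)**2/490840 + 107617/155643 = -850*18**2*(1/490840) + 107617*(1/155643) = -850*324*(1/490840) + 107617/155643 = -275400*1/490840 + 107617/155643 = -6885/12271 + 107617/155643 = 248966152/1909895253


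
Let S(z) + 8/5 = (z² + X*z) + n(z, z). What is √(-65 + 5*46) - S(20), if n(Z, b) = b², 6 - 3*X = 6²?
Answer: -2992/5 + √165 ≈ -585.55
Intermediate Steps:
X = -10 (X = 2 - ⅓*6² = 2 - ⅓*36 = 2 - 12 = -10)
S(z) = -8/5 - 10*z + 2*z² (S(z) = -8/5 + ((z² - 10*z) + z²) = -8/5 + (-10*z + 2*z²) = -8/5 - 10*z + 2*z²)
√(-65 + 5*46) - S(20) = √(-65 + 5*46) - (-8/5 - 10*20 + 2*20²) = √(-65 + 230) - (-8/5 - 200 + 2*400) = √165 - (-8/5 - 200 + 800) = √165 - 1*2992/5 = √165 - 2992/5 = -2992/5 + √165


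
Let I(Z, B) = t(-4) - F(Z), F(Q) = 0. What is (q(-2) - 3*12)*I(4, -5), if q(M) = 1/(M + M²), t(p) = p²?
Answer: -568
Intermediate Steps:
I(Z, B) = 16 (I(Z, B) = (-4)² - 1*0 = 16 + 0 = 16)
(q(-2) - 3*12)*I(4, -5) = (1/((-2)*(1 - 2)) - 3*12)*16 = (-½/(-1) - 36)*16 = (-½*(-1) - 36)*16 = (½ - 36)*16 = -71/2*16 = -568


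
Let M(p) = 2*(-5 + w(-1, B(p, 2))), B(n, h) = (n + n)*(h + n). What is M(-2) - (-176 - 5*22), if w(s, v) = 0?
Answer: 276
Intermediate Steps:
B(n, h) = 2*n*(h + n) (B(n, h) = (2*n)*(h + n) = 2*n*(h + n))
M(p) = -10 (M(p) = 2*(-5 + 0) = 2*(-5) = -10)
M(-2) - (-176 - 5*22) = -10 - (-176 - 5*22) = -10 - (-176 - 110) = -10 - 1*(-286) = -10 + 286 = 276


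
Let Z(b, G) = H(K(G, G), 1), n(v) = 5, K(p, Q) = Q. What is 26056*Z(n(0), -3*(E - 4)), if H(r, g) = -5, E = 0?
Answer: -130280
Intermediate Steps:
Z(b, G) = -5
26056*Z(n(0), -3*(E - 4)) = 26056*(-5) = -130280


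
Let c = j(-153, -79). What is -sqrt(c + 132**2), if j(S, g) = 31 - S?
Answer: -2*sqrt(4402) ≈ -132.70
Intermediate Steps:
c = 184 (c = 31 - 1*(-153) = 31 + 153 = 184)
-sqrt(c + 132**2) = -sqrt(184 + 132**2) = -sqrt(184 + 17424) = -sqrt(17608) = -2*sqrt(4402)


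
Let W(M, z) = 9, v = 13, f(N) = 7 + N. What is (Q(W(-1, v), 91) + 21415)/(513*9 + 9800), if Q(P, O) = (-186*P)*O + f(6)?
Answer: -130906/14417 ≈ -9.0800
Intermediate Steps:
Q(P, O) = 13 - 186*O*P (Q(P, O) = (-186*P)*O + (7 + 6) = -186*O*P + 13 = 13 - 186*O*P)
(Q(W(-1, v), 91) + 21415)/(513*9 + 9800) = ((13 - 186*91*9) + 21415)/(513*9 + 9800) = ((13 - 152334) + 21415)/(4617 + 9800) = (-152321 + 21415)/14417 = -130906*1/14417 = -130906/14417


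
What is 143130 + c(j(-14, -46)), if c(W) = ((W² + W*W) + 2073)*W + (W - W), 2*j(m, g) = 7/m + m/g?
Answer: 55647849567/389344 ≈ 1.4293e+5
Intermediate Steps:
j(m, g) = 7/(2*m) + m/(2*g) (j(m, g) = (7/m + m/g)/2 = 7/(2*m) + m/(2*g))
c(W) = W*(2073 + 2*W²) (c(W) = ((W² + W²) + 2073)*W + 0 = (2*W² + 2073)*W + 0 = (2073 + 2*W²)*W + 0 = W*(2073 + 2*W²) + 0 = W*(2073 + 2*W²))
143130 + c(j(-14, -46)) = 143130 + ((7/2)/(-14) + (½)*(-14)/(-46))*(2073 + 2*((7/2)/(-14) + (½)*(-14)/(-46))²) = 143130 + ((7/2)*(-1/14) + (½)*(-14)*(-1/46))*(2073 + 2*((7/2)*(-1/14) + (½)*(-14)*(-1/46))²) = 143130 + (-¼ + 7/46)*(2073 + 2*(-¼ + 7/46)²) = 143130 - 9*(2073 + 2*(-9/92)²)/92 = 143130 - 9*(2073 + 2*(81/8464))/92 = 143130 - 9*(2073 + 81/4232)/92 = 143130 - 9/92*8773017/4232 = 143130 - 78957153/389344 = 55647849567/389344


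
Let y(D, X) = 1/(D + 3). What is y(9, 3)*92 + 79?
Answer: 260/3 ≈ 86.667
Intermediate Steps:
y(D, X) = 1/(3 + D)
y(9, 3)*92 + 79 = 92/(3 + 9) + 79 = 92/12 + 79 = (1/12)*92 + 79 = 23/3 + 79 = 260/3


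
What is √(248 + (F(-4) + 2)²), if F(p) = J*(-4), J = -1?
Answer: 2*√71 ≈ 16.852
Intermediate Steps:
F(p) = 4 (F(p) = -1*(-4) = 4)
√(248 + (F(-4) + 2)²) = √(248 + (4 + 2)²) = √(248 + 6²) = √(248 + 36) = √284 = 2*√71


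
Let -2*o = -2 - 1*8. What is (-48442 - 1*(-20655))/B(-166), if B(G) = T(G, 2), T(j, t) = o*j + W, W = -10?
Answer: 27787/840 ≈ 33.080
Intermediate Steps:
o = 5 (o = -(-2 - 1*8)/2 = -(-2 - 8)/2 = -½*(-10) = 5)
T(j, t) = -10 + 5*j (T(j, t) = 5*j - 10 = -10 + 5*j)
B(G) = -10 + 5*G
(-48442 - 1*(-20655))/B(-166) = (-48442 - 1*(-20655))/(-10 + 5*(-166)) = (-48442 + 20655)/(-10 - 830) = -27787/(-840) = -27787*(-1/840) = 27787/840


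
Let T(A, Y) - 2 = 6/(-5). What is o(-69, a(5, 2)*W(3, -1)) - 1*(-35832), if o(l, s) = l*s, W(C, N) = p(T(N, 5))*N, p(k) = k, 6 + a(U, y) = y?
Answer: 178056/5 ≈ 35611.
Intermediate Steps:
T(A, Y) = ⅘ (T(A, Y) = 2 + 6/(-5) = 2 + 6*(-⅕) = 2 - 6/5 = ⅘)
a(U, y) = -6 + y
W(C, N) = 4*N/5
o(-69, a(5, 2)*W(3, -1)) - 1*(-35832) = -69*(-6 + 2)*(⅘)*(-1) - 1*(-35832) = -(-276)*(-4)/5 + 35832 = -69*16/5 + 35832 = -1104/5 + 35832 = 178056/5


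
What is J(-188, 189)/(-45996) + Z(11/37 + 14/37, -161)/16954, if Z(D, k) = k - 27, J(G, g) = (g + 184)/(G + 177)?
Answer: -44397943/4288989012 ≈ -0.010352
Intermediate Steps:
J(G, g) = (184 + g)/(177 + G)
Z(D, k) = -27 + k
J(-188, 189)/(-45996) + Z(11/37 + 14/37, -161)/16954 = ((184 + 189)/(177 - 188))/(-45996) + (-27 - 161)/16954 = (373/(-11))*(-1/45996) - 188*1/16954 = -1/11*373*(-1/45996) - 94/8477 = -373/11*(-1/45996) - 94/8477 = 373/505956 - 94/8477 = -44397943/4288989012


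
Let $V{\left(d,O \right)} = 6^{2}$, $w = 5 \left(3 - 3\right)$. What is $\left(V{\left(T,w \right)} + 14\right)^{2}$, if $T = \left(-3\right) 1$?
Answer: $2500$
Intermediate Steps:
$T = -3$
$w = 0$ ($w = 5 \cdot 0 = 0$)
$V{\left(d,O \right)} = 36$
$\left(V{\left(T,w \right)} + 14\right)^{2} = \left(36 + 14\right)^{2} = 50^{2} = 2500$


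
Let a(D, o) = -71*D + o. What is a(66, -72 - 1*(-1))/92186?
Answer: -4757/92186 ≈ -0.051602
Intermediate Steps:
a(D, o) = o - 71*D
a(66, -72 - 1*(-1))/92186 = ((-72 - 1*(-1)) - 71*66)/92186 = ((-72 + 1) - 4686)*(1/92186) = (-71 - 4686)*(1/92186) = -4757*1/92186 = -4757/92186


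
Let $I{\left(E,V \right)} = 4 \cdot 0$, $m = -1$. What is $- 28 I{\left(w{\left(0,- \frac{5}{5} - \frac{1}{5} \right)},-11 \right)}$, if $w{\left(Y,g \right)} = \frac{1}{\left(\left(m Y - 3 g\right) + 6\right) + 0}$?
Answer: $0$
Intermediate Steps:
$w{\left(Y,g \right)} = \frac{1}{6 - Y - 3 g}$ ($w{\left(Y,g \right)} = \frac{1}{\left(\left(- Y - 3 g\right) + 6\right) + 0} = \frac{1}{\left(6 - Y - 3 g\right) + 0} = \frac{1}{6 - Y - 3 g}$)
$I{\left(E,V \right)} = 0$
$- 28 I{\left(w{\left(0,- \frac{5}{5} - \frac{1}{5} \right)},-11 \right)} = \left(-28\right) 0 = 0$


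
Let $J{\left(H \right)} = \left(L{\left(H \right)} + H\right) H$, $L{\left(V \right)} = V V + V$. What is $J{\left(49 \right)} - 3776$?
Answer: $118675$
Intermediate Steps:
$L{\left(V \right)} = V + V^{2}$ ($L{\left(V \right)} = V^{2} + V = V + V^{2}$)
$J{\left(H \right)} = H \left(H + H \left(1 + H\right)\right)$ ($J{\left(H \right)} = \left(H \left(1 + H\right) + H\right) H = \left(H + H \left(1 + H\right)\right) H = H \left(H + H \left(1 + H\right)\right)$)
$J{\left(49 \right)} - 3776 = 49^{2} \left(2 + 49\right) - 3776 = 2401 \cdot 51 - 3776 = 122451 - 3776 = 118675$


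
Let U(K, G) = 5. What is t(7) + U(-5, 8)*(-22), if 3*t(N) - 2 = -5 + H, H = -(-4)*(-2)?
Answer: -341/3 ≈ -113.67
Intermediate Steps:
H = -8 (H = -1*8 = -8)
t(N) = -11/3 (t(N) = ⅔ + (-5 - 8)/3 = ⅔ + (⅓)*(-13) = ⅔ - 13/3 = -11/3)
t(7) + U(-5, 8)*(-22) = -11/3 + 5*(-22) = -11/3 - 110 = -341/3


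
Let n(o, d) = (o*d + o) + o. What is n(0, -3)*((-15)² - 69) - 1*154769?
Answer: -154769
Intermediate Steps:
n(o, d) = 2*o + d*o (n(o, d) = (d*o + o) + o = (o + d*o) + o = 2*o + d*o)
n(0, -3)*((-15)² - 69) - 1*154769 = (0*(2 - 3))*((-15)² - 69) - 1*154769 = (0*(-1))*(225 - 69) - 154769 = 0*156 - 154769 = 0 - 154769 = -154769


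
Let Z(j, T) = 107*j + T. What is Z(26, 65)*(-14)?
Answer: -39858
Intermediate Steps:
Z(j, T) = T + 107*j
Z(26, 65)*(-14) = (65 + 107*26)*(-14) = (65 + 2782)*(-14) = 2847*(-14) = -39858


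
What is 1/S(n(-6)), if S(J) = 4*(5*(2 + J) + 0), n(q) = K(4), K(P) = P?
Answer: 1/120 ≈ 0.0083333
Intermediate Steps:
n(q) = 4
S(J) = 40 + 20*J (S(J) = 4*((10 + 5*J) + 0) = 4*(10 + 5*J) = 40 + 20*J)
1/S(n(-6)) = 1/(40 + 20*4) = 1/(40 + 80) = 1/120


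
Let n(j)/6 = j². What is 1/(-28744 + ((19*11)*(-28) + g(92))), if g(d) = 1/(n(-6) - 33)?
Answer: -183/6331067 ≈ -2.8905e-5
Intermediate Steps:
n(j) = 6*j²
g(d) = 1/183 (g(d) = 1/(6*(-6)² - 33) = 1/(6*36 - 33) = 1/(216 - 33) = 1/183)
1/(-28744 + ((19*11)*(-28) + g(92))) = 1/(-28744 + ((19*11)*(-28) + 1/183)) = 1/(-28744 + (209*(-28) + 1/183)) = 1/(-28744 + (-5852 + 1/183)) = 1/(-28744 - 1070915/183) = 1/(-6331067/183) = -183/6331067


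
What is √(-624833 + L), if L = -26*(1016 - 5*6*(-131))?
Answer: I*√753429 ≈ 868.0*I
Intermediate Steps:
L = -128596 (L = -26*(1016 - 30*(-131)) = -26*(1016 + 3930) = -26*4946 = -128596)
√(-624833 + L) = √(-624833 - 128596) = √(-753429) = I*√753429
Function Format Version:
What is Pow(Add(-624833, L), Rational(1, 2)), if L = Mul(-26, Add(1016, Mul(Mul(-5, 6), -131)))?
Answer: Mul(I, Pow(753429, Rational(1, 2))) ≈ Mul(868.00, I)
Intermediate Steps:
L = -128596 (L = Mul(-26, Add(1016, Mul(-30, -131))) = Mul(-26, Add(1016, 3930)) = Mul(-26, 4946) = -128596)
Pow(Add(-624833, L), Rational(1, 2)) = Pow(Add(-624833, -128596), Rational(1, 2)) = Pow(-753429, Rational(1, 2)) = Mul(I, Pow(753429, Rational(1, 2)))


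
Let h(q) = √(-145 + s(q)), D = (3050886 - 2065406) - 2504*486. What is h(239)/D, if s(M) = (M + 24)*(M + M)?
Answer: -√125569/231464 ≈ -0.0015309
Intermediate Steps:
D = -231464 (D = 985480 - 1216944 = -231464)
s(M) = 2*M*(24 + M) (s(M) = (24 + M)*(2*M) = 2*M*(24 + M))
h(q) = √(-145 + 2*q*(24 + q))
h(239)/D = √(-145 + 2*239*(24 + 239))/(-231464) = √(-145 + 2*239*263)*(-1/231464) = √(-145 + 125714)*(-1/231464) = √125569*(-1/231464) = -√125569/231464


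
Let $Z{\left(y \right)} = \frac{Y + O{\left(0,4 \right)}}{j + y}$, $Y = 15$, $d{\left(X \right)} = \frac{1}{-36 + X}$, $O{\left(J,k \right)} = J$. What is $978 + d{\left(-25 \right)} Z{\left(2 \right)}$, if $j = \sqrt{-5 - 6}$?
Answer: $\frac{59656}{61} + \frac{i \sqrt{11}}{61} \approx 977.97 + 0.054371 i$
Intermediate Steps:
$j = i \sqrt{11}$ ($j = \sqrt{-11} = i \sqrt{11} \approx 3.3166 i$)
$Z{\left(y \right)} = \frac{15}{y + i \sqrt{11}}$ ($Z{\left(y \right)} = \frac{15 + 0}{i \sqrt{11} + y} = \frac{15}{y + i \sqrt{11}}$)
$978 + d{\left(-25 \right)} Z{\left(2 \right)} = 978 + \frac{15 \frac{1}{2 + i \sqrt{11}}}{-36 - 25} = 978 + \frac{15 \frac{1}{2 + i \sqrt{11}}}{-61} = 978 - \frac{15 \frac{1}{2 + i \sqrt{11}}}{61} = 978 - \frac{15}{61 \left(2 + i \sqrt{11}\right)}$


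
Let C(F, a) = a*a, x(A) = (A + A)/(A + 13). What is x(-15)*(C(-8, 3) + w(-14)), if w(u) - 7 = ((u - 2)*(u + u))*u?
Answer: -93840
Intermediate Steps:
x(A) = 2*A/(13 + A) (x(A) = (2*A)/(13 + A) = 2*A/(13 + A))
C(F, a) = a²
w(u) = 7 + 2*u²*(-2 + u) (w(u) = 7 + ((u - 2)*(u + u))*u = 7 + ((-2 + u)*(2*u))*u = 7 + (2*u*(-2 + u))*u = 7 + 2*u²*(-2 + u))
x(-15)*(C(-8, 3) + w(-14)) = (2*(-15)/(13 - 15))*(3² + (7 - 4*(-14)² + 2*(-14)³)) = (2*(-15)/(-2))*(9 + (7 - 4*196 + 2*(-2744))) = (2*(-15)*(-½))*(9 + (7 - 784 - 5488)) = 15*(9 - 6265) = 15*(-6256) = -93840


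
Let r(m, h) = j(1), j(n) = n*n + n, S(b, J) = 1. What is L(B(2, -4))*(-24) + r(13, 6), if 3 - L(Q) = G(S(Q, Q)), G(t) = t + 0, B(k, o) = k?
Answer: -46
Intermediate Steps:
G(t) = t
j(n) = n + n² (j(n) = n² + n = n + n²)
L(Q) = 2 (L(Q) = 3 - 1*1 = 3 - 1 = 2)
r(m, h) = 2 (r(m, h) = 1*(1 + 1) = 1*2 = 2)
L(B(2, -4))*(-24) + r(13, 6) = 2*(-24) + 2 = -48 + 2 = -46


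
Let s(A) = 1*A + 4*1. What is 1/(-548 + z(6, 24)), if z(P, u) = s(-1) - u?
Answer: -1/569 ≈ -0.0017575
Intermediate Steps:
s(A) = 4 + A (s(A) = A + 4 = 4 + A)
z(P, u) = 3 - u (z(P, u) = (4 - 1) - u = 3 - u)
1/(-548 + z(6, 24)) = 1/(-548 + (3 - 1*24)) = 1/(-548 + (3 - 24)) = 1/(-548 - 21) = 1/(-569) = -1/569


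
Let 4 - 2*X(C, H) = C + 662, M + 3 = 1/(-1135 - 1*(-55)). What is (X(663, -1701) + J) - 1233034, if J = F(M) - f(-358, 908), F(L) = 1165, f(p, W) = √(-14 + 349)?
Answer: -2465059/2 - √335 ≈ -1.2325e+6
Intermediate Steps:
f(p, W) = √335
M = -3241/1080 (M = -3 + 1/(-1135 - 1*(-55)) = -3 + 1/(-1135 + 55) = -3 + 1/(-1080) = -3 - 1/1080 = -3241/1080 ≈ -3.0009)
X(C, H) = -329 - C/2 (X(C, H) = 2 - (C + 662)/2 = 2 - (662 + C)/2 = 2 + (-331 - C/2) = -329 - C/2)
J = 1165 - √335 ≈ 1146.7
(X(663, -1701) + J) - 1233034 = ((-329 - ½*663) + (1165 - √335)) - 1233034 = ((-329 - 663/2) + (1165 - √335)) - 1233034 = (-1321/2 + (1165 - √335)) - 1233034 = (1009/2 - √335) - 1233034 = -2465059/2 - √335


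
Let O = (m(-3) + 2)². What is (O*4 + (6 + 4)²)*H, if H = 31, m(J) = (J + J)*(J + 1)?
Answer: 27404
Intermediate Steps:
m(J) = 2*J*(1 + J) (m(J) = (2*J)*(1 + J) = 2*J*(1 + J))
O = 196 (O = (2*(-3)*(1 - 3) + 2)² = (2*(-3)*(-2) + 2)² = (12 + 2)² = 14² = 196)
(O*4 + (6 + 4)²)*H = (196*4 + (6 + 4)²)*31 = (784 + 10²)*31 = (784 + 100)*31 = 884*31 = 27404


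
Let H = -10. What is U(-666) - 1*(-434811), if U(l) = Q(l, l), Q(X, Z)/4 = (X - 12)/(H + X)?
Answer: 73483737/169 ≈ 4.3482e+5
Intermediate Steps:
Q(X, Z) = 4*(-12 + X)/(-10 + X) (Q(X, Z) = 4*((X - 12)/(-10 + X)) = 4*((-12 + X)/(-10 + X)) = 4*(-12 + X)/(-10 + X))
U(l) = 4*(-12 + l)/(-10 + l)
U(-666) - 1*(-434811) = 4*(-12 - 666)/(-10 - 666) - 1*(-434811) = 4*(-678)/(-676) + 434811 = 4*(-1/676)*(-678) + 434811 = 678/169 + 434811 = 73483737/169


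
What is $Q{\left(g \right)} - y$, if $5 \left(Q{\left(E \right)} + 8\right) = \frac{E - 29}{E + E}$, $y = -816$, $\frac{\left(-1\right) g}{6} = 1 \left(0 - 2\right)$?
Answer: $\frac{96943}{120} \approx 807.86$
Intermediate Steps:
$g = 12$ ($g = - 6 \cdot 1 \left(0 - 2\right) = - 6 \cdot 1 \left(-2\right) = \left(-6\right) \left(-2\right) = 12$)
$Q{\left(E \right)} = -8 + \frac{-29 + E}{10 E}$ ($Q{\left(E \right)} = -8 + \frac{\left(E - 29\right) \frac{1}{E + E}}{5} = -8 + \frac{\left(-29 + E\right) \frac{1}{2 E}}{5} = -8 + \frac{\frac{1}{2} \frac{1}{E} \left(-29 + E\right)}{5} = -8 + \frac{-29 + E}{10 E}$)
$Q{\left(g \right)} - y = \frac{-29 - 948}{10 \cdot 12} - -816 = \frac{1}{10} \cdot \frac{1}{12} \left(-29 - 948\right) + 816 = \frac{1}{10} \cdot \frac{1}{12} \left(-977\right) + 816 = - \frac{977}{120} + 816 = \frac{96943}{120}$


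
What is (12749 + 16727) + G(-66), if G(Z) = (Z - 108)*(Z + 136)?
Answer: 17296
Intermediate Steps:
G(Z) = (-108 + Z)*(136 + Z)
(12749 + 16727) + G(-66) = (12749 + 16727) + (-14688 + (-66)² + 28*(-66)) = 29476 + (-14688 + 4356 - 1848) = 29476 - 12180 = 17296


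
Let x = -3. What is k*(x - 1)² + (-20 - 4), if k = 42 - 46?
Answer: -88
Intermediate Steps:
k = -4
k*(x - 1)² + (-20 - 4) = -4*(-3 - 1)² + (-20 - 4) = -4*(-4)² - 24 = -4*16 - 24 = -64 - 24 = -88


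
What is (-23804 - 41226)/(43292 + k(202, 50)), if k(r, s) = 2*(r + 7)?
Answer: -6503/4371 ≈ -1.4878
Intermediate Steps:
k(r, s) = 14 + 2*r (k(r, s) = 2*(7 + r) = 14 + 2*r)
(-23804 - 41226)/(43292 + k(202, 50)) = (-23804 - 41226)/(43292 + (14 + 2*202)) = -65030/(43292 + (14 + 404)) = -65030/(43292 + 418) = -65030/43710 = -65030*1/43710 = -6503/4371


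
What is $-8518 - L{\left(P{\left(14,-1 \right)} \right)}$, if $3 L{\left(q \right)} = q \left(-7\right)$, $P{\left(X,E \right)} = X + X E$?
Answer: $-8518$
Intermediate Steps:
$P{\left(X,E \right)} = X + E X$
$L{\left(q \right)} = - \frac{7 q}{3}$ ($L{\left(q \right)} = \frac{q \left(-7\right)}{3} = \frac{\left(-7\right) q}{3} = - \frac{7 q}{3}$)
$-8518 - L{\left(P{\left(14,-1 \right)} \right)} = -8518 - - \frac{7 \cdot 14 \left(1 - 1\right)}{3} = -8518 - - \frac{7 \cdot 14 \cdot 0}{3} = -8518 - \left(- \frac{7}{3}\right) 0 = -8518 - 0 = -8518 + 0 = -8518$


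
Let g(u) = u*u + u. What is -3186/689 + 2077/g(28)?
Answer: -1155979/559468 ≈ -2.0662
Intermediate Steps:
g(u) = u + u² (g(u) = u² + u = u + u²)
-3186/689 + 2077/g(28) = -3186/689 + 2077/((28*(1 + 28))) = -3186*1/689 + 2077/((28*29)) = -3186/689 + 2077/812 = -1155979/559468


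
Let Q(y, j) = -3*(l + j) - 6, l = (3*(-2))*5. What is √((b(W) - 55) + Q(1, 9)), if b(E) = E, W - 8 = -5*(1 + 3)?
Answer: I*√10 ≈ 3.1623*I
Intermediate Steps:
W = -12 (W = 8 - 5*(1 + 3) = 8 - 5*4 = 8 - 20 = -12)
l = -30 (l = -6*5 = -30)
Q(y, j) = 84 - 3*j (Q(y, j) = -3*(-30 + j) - 6 = (90 - 3*j) - 6 = 84 - 3*j)
√((b(W) - 55) + Q(1, 9)) = √((-12 - 55) + (84 - 3*9)) = √(-67 + (84 - 27)) = √(-67 + 57) = √(-10) = I*√10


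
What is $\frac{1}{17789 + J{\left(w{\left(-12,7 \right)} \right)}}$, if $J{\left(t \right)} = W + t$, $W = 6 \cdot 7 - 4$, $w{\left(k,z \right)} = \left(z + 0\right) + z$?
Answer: $\frac{1}{17841} \approx 5.6051 \cdot 10^{-5}$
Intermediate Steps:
$w{\left(k,z \right)} = 2 z$ ($w{\left(k,z \right)} = z + z = 2 z$)
$W = 38$ ($W = 42 - 4 = 38$)
$J{\left(t \right)} = 38 + t$
$\frac{1}{17789 + J{\left(w{\left(-12,7 \right)} \right)}} = \frac{1}{17789 + \left(38 + 2 \cdot 7\right)} = \frac{1}{17789 + \left(38 + 14\right)} = \frac{1}{17789 + 52} = \frac{1}{17841}$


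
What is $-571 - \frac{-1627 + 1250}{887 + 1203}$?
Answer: $- \frac{1193013}{2090} \approx -570.82$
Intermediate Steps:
$-571 - \frac{-1627 + 1250}{887 + 1203} = -571 - - \frac{377}{2090} = -571 + \frac{377}{2090} = - \frac{1193013}{2090}$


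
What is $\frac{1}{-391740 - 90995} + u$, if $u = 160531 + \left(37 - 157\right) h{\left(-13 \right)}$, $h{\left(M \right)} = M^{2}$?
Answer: $\frac{67704066484}{482735} \approx 1.4025 \cdot 10^{5}$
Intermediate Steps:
$u = 140251$ ($u = 160531 + \left(37 - 157\right) \left(-13\right)^{2} = 160531 - 20280 = 140251$)
$\frac{1}{-391740 - 90995} + u = \frac{1}{-391740 - 90995} + 140251 = \frac{1}{-482735} + 140251 = - \frac{1}{482735} + 140251 = \frac{67704066484}{482735}$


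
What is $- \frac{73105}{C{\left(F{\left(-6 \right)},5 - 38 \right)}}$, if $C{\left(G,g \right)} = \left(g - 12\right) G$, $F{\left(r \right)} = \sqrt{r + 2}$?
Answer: $- \frac{14621 i}{18} \approx - 812.28 i$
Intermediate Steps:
$F{\left(r \right)} = \sqrt{2 + r}$
$C{\left(G,g \right)} = G \left(-12 + g\right)$ ($C{\left(G,g \right)} = \left(g - 12\right) G = \left(-12 + g\right) G = G \left(-12 + g\right)$)
$- \frac{73105}{C{\left(F{\left(-6 \right)},5 - 38 \right)}} = - \frac{73105}{\sqrt{2 - 6} \left(-12 + \left(5 - 38\right)\right)} = - \frac{73105}{\sqrt{-4} \left(-12 + \left(5 - 38\right)\right)} = - \frac{73105}{2 i \left(-12 - 33\right)} = - \frac{73105}{2 i \left(-45\right)} = - \frac{73105}{\left(-90\right) i} = - 73105 \frac{i}{90} = - \frac{14621 i}{18}$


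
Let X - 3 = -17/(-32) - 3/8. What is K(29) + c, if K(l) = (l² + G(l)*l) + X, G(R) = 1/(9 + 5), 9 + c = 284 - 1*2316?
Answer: -267629/224 ≈ -1194.8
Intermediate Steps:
c = -2041 (c = -9 + (284 - 1*2316) = -9 + (284 - 2316) = -9 - 2032 = -2041)
X = 101/32 (X = 3 + (-17/(-32) - 3/8) = 3 + (-17*(-1/32) - 3*⅛) = 3 + (17/32 - 3/8) = 3 + 5/32 = 101/32 ≈ 3.1563)
G(R) = 1/14
K(l) = 101/32 + l² + l/14 (K(l) = (l² + l/14) + 101/32 = 101/32 + l² + l/14)
K(29) + c = (101/32 + 29² + (1/14)*29) - 2041 = (101/32 + 841 + 29/14) - 2041 = 189555/224 - 2041 = -267629/224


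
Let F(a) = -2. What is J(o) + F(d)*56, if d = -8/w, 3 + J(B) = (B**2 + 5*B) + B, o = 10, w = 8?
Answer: 45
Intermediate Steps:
J(B) = -3 + B**2 + 6*B (J(B) = -3 + ((B**2 + 5*B) + B) = -3 + (B**2 + 6*B) = -3 + B**2 + 6*B)
d = -1 (d = -8/8 = -8*1/8 = -1)
J(o) + F(d)*56 = (-3 + 10**2 + 6*10) - 2*56 = (-3 + 100 + 60) - 112 = 157 - 112 = 45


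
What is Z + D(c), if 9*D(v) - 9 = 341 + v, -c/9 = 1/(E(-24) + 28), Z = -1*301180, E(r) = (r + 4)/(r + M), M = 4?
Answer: -78597839/261 ≈ -3.0114e+5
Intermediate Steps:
E(r) = 1 (E(r) = (r + 4)/(r + 4) = (4 + r)/(4 + r) = 1)
Z = -301180
c = -9/29 (c = -9/(1 + 28) = -9/29 ≈ -0.31034)
D(v) = 350/9 + v/9 (D(v) = 1 + (341 + v)/9 = 1 + (341/9 + v/9) = 350/9 + v/9)
Z + D(c) = -301180 + (350/9 + (⅑)*(-9/29)) = -301180 + (350/9 - 1/29) = -301180 + 10141/261 = -78597839/261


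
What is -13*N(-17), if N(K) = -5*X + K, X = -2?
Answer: 91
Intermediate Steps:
N(K) = 10 + K (N(K) = -5*(-2) + K = 10 + K)
-13*N(-17) = -13*(10 - 17) = -13*(-7) = 91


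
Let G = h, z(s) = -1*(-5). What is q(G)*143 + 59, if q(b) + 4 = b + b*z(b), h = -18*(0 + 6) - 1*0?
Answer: -93177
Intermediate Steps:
z(s) = 5
h = -108 (h = -18*6 + 0 = -3*36 + 0 = -108 + 0 = -108)
G = -108
q(b) = -4 + 6*b (q(b) = -4 + (b + b*5) = -4 + (b + 5*b) = -4 + 6*b)
q(G)*143 + 59 = (-4 + 6*(-108))*143 + 59 = (-4 - 648)*143 + 59 = -652*143 + 59 = -93236 + 59 = -93177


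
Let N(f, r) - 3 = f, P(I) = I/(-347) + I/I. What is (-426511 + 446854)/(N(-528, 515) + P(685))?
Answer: -7059021/182513 ≈ -38.677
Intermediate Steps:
P(I) = 1 - I/347 (P(I) = I*(-1/347) + 1 = -I/347 + 1 = 1 - I/347)
N(f, r) = 3 + f
(-426511 + 446854)/(N(-528, 515) + P(685)) = (-426511 + 446854)/((3 - 528) + (1 - 1/347*685)) = 20343/(-525 + (1 - 685/347)) = 20343/(-525 - 338/347) = 20343/(-182513/347) = 20343*(-347/182513) = -7059021/182513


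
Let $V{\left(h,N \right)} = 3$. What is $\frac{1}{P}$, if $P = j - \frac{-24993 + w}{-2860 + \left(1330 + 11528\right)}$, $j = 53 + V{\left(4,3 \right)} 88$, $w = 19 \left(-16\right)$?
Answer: $\frac{9998}{3194663} \approx 0.0031296$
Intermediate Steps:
$w = -304$
$j = 317$ ($j = 53 + 3 \cdot 88 = 53 + 264 = 317$)
$P = \frac{3194663}{9998}$ ($P = 317 - \frac{-24993 - 304}{-2860 + \left(1330 + 11528\right)} = 317 - - \frac{25297}{-2860 + 12858} = 317 - - \frac{25297}{9998} = 317 + \frac{25297}{9998} = \frac{3194663}{9998} \approx 319.53$)
$\frac{1}{P} = \frac{1}{\frac{3194663}{9998}} = \frac{9998}{3194663}$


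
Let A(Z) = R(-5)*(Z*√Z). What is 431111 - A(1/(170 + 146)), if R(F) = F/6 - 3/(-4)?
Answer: 431111 + √79/599136 ≈ 4.3111e+5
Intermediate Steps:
R(F) = ¾ + F/6 (R(F) = F*(⅙) - 3*(-¼) = F/6 + ¾ = ¾ + F/6)
A(Z) = -Z^(3/2)/12 (A(Z) = (¾ + (⅙)*(-5))*(Z*√Z) = (¾ - ⅚)*Z^(3/2) = -Z^(3/2)/12)
431111 - A(1/(170 + 146)) = 431111 - (-1)*(1/(170 + 146))^(3/2)/12 = 431111 - (-1)*(1/316)^(3/2)/12 = 431111 - (-1)*√79/49928/12 = 431111 - (-1)*√79/599136 = 431111 + √79/599136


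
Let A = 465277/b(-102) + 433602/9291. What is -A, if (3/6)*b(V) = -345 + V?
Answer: 1311749473/2768718 ≈ 473.77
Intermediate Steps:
b(V) = -690 + 2*V (b(V) = 2*(-345 + V) = -690 + 2*V)
A = -1311749473/2768718 (A = 465277/(-690 + 2*(-102)) + 433602/9291 = 465277/(-690 - 204) + 433602*(1/9291) = 465277/(-894) + 144534/3097 = 465277*(-1/894) + 144534/3097 = -465277/894 + 144534/3097 = -1311749473/2768718 ≈ -473.77)
-A = -1*(-1311749473/2768718) = 1311749473/2768718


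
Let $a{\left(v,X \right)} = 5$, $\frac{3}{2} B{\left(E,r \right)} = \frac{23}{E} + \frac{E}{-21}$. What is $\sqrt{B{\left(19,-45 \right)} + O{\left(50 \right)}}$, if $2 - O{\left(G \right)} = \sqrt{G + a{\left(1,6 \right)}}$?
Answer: $\frac{\sqrt{350854 - 159201 \sqrt{55}}}{399} \approx 2.2831 i$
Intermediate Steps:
$B{\left(E,r \right)} = - \frac{2 E}{63} + \frac{46}{3 E}$ ($B{\left(E,r \right)} = \frac{2 \left(\frac{23}{E} + \frac{E}{-21}\right)}{3} = \frac{2 \left(\frac{23}{E} + E \left(- \frac{1}{21}\right)\right)}{3} = \frac{2 \left(\frac{23}{E} - \frac{E}{21}\right)}{3} = - \frac{2 E}{63} + \frac{46}{3 E}$)
$O{\left(G \right)} = 2 - \sqrt{5 + G}$ ($O{\left(G \right)} = 2 - \sqrt{G + 5} = 2 - \sqrt{5 + G}$)
$\sqrt{B{\left(19,-45 \right)} + O{\left(50 \right)}} = \sqrt{\frac{2 \left(483 - 19^{2}\right)}{63 \cdot 19} + \left(2 - \sqrt{5 + 50}\right)} = \sqrt{\frac{2}{63} \cdot \frac{1}{19} \left(483 - 361\right) + \left(2 - \sqrt{55}\right)} = \sqrt{\frac{2}{63} \cdot \frac{1}{19} \cdot 122 + \left(2 - \sqrt{55}\right)} = \sqrt{\frac{244}{1197} + \left(2 - \sqrt{55}\right)} = \sqrt{\frac{2638}{1197} - \sqrt{55}}$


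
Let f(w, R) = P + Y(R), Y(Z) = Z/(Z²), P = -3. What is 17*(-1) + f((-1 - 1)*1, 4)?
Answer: -79/4 ≈ -19.750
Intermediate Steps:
Y(Z) = 1/Z (Y(Z) = Z/Z² = 1/Z)
f(w, R) = -3 + 1/R
17*(-1) + f((-1 - 1)*1, 4) = 17*(-1) + (-3 + 1/4) = -17 + (-3 + ¼) = -17 - 11/4 = -79/4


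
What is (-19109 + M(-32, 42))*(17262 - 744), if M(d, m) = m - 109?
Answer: -316749168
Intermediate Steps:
M(d, m) = -109 + m
(-19109 + M(-32, 42))*(17262 - 744) = (-19109 + (-109 + 42))*(17262 - 744) = (-19109 - 67)*16518 = -19176*16518 = -316749168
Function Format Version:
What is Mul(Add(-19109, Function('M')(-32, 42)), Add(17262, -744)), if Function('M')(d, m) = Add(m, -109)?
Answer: -316749168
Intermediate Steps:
Function('M')(d, m) = Add(-109, m)
Mul(Add(-19109, Function('M')(-32, 42)), Add(17262, -744)) = Mul(Add(-19109, Add(-109, 42)), Add(17262, -744)) = Mul(Add(-19109, -67), 16518) = Mul(-19176, 16518) = -316749168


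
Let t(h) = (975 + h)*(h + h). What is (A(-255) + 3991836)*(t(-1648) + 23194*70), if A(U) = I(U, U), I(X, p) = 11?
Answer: 15335829902436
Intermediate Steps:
A(U) = 11
t(h) = 2*h*(975 + h) (t(h) = (975 + h)*(2*h) = 2*h*(975 + h))
(A(-255) + 3991836)*(t(-1648) + 23194*70) = (11 + 3991836)*(2*(-1648)*(975 - 1648) + 23194*70) = 3991847*(2*(-1648)*(-673) + 1623580) = 3991847*(2218208 + 1623580) = 3991847*3841788 = 15335829902436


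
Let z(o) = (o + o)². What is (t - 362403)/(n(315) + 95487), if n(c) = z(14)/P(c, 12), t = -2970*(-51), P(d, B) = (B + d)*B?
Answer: -206925273/93672943 ≈ -2.2090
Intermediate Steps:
z(o) = 4*o² (z(o) = (2*o)² = 4*o²)
P(d, B) = B*(B + d)
t = 151470
n(c) = 784/(144 + 12*c) (n(c) = (4*14²)/((12*(12 + c))) = (4*196)/(144 + 12*c) = 784/(144 + 12*c))
(t - 362403)/(n(315) + 95487) = (151470 - 362403)/(196/(3*(12 + 315)) + 95487) = -210933/((196/3)/327 + 95487) = -210933/((196/3)*(1/327) + 95487) = -210933/(196/981 + 95487) = -210933/93672943/981 = -210933*981/93672943 = -206925273/93672943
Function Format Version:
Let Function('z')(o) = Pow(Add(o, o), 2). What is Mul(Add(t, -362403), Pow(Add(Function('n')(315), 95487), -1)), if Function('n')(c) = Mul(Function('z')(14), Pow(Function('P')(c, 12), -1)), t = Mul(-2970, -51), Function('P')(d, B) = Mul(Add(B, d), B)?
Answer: Rational(-206925273, 93672943) ≈ -2.2090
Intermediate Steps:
Function('z')(o) = Mul(4, Pow(o, 2)) (Function('z')(o) = Pow(Mul(2, o), 2) = Mul(4, Pow(o, 2)))
Function('P')(d, B) = Mul(B, Add(B, d))
t = 151470
Function('n')(c) = Mul(784, Pow(Add(144, Mul(12, c)), -1)) (Function('n')(c) = Mul(Mul(4, Pow(14, 2)), Pow(Mul(12, Add(12, c)), -1)) = Mul(Mul(4, 196), Pow(Add(144, Mul(12, c)), -1)) = Mul(784, Pow(Add(144, Mul(12, c)), -1)))
Mul(Add(t, -362403), Pow(Add(Function('n')(315), 95487), -1)) = Mul(Add(151470, -362403), Pow(Add(Mul(Rational(196, 3), Pow(Add(12, 315), -1)), 95487), -1)) = Mul(-210933, Pow(Add(Mul(Rational(196, 3), Pow(327, -1)), 95487), -1)) = Mul(-210933, Pow(Add(Mul(Rational(196, 3), Rational(1, 327)), 95487), -1)) = Mul(-210933, Pow(Add(Rational(196, 981), 95487), -1)) = Mul(-210933, Pow(Rational(93672943, 981), -1)) = Mul(-210933, Rational(981, 93672943)) = Rational(-206925273, 93672943)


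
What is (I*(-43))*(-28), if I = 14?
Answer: 16856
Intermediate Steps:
(I*(-43))*(-28) = (14*(-43))*(-28) = -602*(-28) = 16856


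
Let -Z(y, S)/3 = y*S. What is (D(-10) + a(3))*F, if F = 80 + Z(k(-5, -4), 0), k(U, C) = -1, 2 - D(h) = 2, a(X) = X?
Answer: 240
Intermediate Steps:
D(h) = 0 (D(h) = 2 - 1*2 = 2 - 2 = 0)
Z(y, S) = -3*S*y (Z(y, S) = -3*y*S = -3*S*y)
F = 80 (F = 80 - 3*0*(-1) = 80 + 0 = 80)
(D(-10) + a(3))*F = (0 + 3)*80 = 3*80 = 240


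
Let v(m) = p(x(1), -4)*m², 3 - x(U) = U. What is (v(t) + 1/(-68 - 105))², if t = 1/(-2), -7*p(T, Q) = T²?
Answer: 32400/1466521 ≈ 0.022093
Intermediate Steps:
x(U) = 3 - U
p(T, Q) = -T²/7
t = -½ ≈ -0.50000
v(m) = -4*m²/7 (v(m) = (-(3 - 1*1)²/7)*m² = (-(3 - 1)²/7)*m² = (-⅐*2²)*m² = (-⅐*4)*m² = -4*m²/7)
(v(t) + 1/(-68 - 105))² = (-4*(-½)²/7 + 1/(-68 - 105))² = (-4/7*¼ + 1/(-173))² = (-⅐ - 1/173)² = (-180/1211)² = 32400/1466521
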